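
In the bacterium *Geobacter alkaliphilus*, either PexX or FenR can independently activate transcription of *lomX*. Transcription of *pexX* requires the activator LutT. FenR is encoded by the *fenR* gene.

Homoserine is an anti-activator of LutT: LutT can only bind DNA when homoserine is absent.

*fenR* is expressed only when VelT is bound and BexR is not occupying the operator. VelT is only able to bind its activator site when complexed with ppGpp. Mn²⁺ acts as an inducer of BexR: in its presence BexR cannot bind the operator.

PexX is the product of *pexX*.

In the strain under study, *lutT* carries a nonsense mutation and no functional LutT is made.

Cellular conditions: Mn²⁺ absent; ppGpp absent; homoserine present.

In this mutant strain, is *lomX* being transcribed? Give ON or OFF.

LutT is non-functional in this strain, so it has no effect.
Required activator LutT is absent, so *pexX* is not transcribed.
So PexX is not produced.
Mn²⁺ is absent, so BexR is active.
ppGpp is absent, so VelT is inactive.
With repressor BexR bound, *fenR* is not transcribed.
So FenR is not produced.
No activator is available at the *lomX* promoter, so *lomX* is not transcribed.

OFF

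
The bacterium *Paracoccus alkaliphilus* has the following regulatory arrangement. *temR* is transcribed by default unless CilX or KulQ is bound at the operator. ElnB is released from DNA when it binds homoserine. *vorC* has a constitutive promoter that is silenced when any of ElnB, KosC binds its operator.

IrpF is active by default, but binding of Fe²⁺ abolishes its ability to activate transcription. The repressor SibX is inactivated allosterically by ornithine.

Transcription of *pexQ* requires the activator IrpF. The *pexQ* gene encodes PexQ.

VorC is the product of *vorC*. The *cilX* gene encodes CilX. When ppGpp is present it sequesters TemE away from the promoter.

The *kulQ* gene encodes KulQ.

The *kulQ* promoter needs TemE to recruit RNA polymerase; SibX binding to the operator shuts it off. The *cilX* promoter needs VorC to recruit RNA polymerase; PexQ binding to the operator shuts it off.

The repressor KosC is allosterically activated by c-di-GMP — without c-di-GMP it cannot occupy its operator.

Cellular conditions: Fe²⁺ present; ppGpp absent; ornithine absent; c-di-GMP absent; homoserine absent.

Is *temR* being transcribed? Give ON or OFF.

Homoserine is absent, so ElnB is active.
c-di-GMP is absent, so KosC is inactive.
With repressor ElnB bound, *vorC* is not transcribed.
So VorC is not produced.
Fe²⁺ is present, so IrpF is inactive.
Required activator IrpF is absent, so *pexQ* is not transcribed.
So PexQ is not produced.
Required activator VorC is absent, so *cilX* is not transcribed.
So CilX is not produced.
Ornithine is absent, so SibX is active.
ppGpp is absent, so TemE is active.
With repressor SibX bound, *kulQ* is not transcribed.
So KulQ is not produced.
With no repressor bound, *temR* is transcribed.

ON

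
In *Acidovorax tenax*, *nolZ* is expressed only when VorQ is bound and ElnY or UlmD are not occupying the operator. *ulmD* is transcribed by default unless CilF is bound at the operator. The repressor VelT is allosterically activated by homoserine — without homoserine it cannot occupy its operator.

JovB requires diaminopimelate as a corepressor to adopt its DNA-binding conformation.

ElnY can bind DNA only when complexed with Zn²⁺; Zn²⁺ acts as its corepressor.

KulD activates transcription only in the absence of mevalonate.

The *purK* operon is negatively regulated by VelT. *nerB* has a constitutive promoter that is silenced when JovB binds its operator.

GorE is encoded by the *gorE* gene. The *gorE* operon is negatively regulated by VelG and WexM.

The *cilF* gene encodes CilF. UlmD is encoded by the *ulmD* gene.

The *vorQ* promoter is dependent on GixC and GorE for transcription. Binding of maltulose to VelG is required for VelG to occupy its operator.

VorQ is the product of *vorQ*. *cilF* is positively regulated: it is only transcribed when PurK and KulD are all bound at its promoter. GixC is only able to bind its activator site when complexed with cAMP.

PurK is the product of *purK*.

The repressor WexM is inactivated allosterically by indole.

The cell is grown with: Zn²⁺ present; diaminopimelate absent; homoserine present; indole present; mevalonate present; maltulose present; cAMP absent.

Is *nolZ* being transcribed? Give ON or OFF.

OFF

Zn²⁺ is present, so ElnY is active.
Homoserine is present, so VelT is active.
With repressor VelT bound, *purK* is not transcribed.
So PurK is not produced.
Mevalonate is present, so KulD is inactive.
Required activator PurK is absent, so *cilF* is not transcribed.
So CilF is not produced.
With no repressor bound, *ulmD* is transcribed.
So UlmD is produced and active.
cAMP is absent, so GixC is inactive.
Maltulose is present, so VelG is active.
Indole is present, so WexM is inactive.
With repressor VelG bound, *gorE* is not transcribed.
So GorE is not produced.
Required activator GixC is absent, so *vorQ* is not transcribed.
So VorQ is not produced.
With repressor ElnY bound, *nolZ* is not transcribed.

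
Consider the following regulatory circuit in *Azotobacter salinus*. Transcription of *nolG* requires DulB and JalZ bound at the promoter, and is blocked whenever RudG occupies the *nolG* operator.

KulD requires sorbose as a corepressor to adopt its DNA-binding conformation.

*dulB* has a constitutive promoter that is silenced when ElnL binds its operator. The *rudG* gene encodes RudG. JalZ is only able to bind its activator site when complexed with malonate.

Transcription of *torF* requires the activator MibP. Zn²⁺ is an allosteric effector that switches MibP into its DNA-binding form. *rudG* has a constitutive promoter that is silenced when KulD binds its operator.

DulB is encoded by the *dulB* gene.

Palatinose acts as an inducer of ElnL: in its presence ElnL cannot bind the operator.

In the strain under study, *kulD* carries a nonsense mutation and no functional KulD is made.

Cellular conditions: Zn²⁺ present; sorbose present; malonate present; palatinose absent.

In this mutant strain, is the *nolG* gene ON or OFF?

Palatinose is absent, so ElnL is active.
With repressor ElnL bound, *dulB* is not transcribed.
So DulB is not produced.
KulD is non-functional in this strain, so it has no effect.
With no repressor bound, *rudG* is transcribed.
So RudG is produced and active.
Malonate is present, so JalZ is active.
With repressor RudG bound, *nolG* is not transcribed.

OFF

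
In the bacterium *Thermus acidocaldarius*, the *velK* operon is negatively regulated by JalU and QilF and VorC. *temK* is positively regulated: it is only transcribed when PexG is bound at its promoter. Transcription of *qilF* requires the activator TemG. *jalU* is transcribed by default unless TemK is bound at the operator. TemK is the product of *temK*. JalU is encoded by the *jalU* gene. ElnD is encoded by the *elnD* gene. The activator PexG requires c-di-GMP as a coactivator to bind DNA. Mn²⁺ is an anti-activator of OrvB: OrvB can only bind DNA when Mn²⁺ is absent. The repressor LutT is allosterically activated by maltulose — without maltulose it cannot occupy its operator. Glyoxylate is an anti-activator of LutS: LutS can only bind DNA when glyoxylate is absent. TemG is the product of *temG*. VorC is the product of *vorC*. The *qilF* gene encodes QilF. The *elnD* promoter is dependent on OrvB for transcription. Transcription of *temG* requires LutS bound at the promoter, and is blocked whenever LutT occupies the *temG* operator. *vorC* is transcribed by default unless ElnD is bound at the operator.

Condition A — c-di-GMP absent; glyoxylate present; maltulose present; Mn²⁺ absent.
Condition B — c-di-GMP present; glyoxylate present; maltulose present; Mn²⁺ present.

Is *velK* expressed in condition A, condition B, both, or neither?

Condition A:
c-di-GMP is absent, so PexG is inactive.
Required activator PexG is absent, so *temK* is not transcribed.
So TemK is not produced.
With no repressor bound, *jalU* is transcribed.
So JalU is produced and active.
Glyoxylate is present, so LutS is inactive.
Maltulose is present, so LutT is active.
With repressor LutT bound, *temG* is not transcribed.
So TemG is not produced.
Required activator TemG is absent, so *qilF* is not transcribed.
So QilF is not produced.
Mn²⁺ is absent, so OrvB is active.
No repressor is bound and OrvB is active, so *elnD* is transcribed.
So ElnD is produced and active.
With repressor ElnD bound, *vorC* is not transcribed.
So VorC is not produced.
With repressor JalU bound, *velK* is not transcribed.
→ *velK* is OFF in A.
Condition B:
c-di-GMP is present, so PexG is active.
No repressor is bound and PexG is active, so *temK* is transcribed.
So TemK is produced and active.
With repressor TemK bound, *jalU* is not transcribed.
So JalU is not produced.
Glyoxylate is present, so LutS is inactive.
Maltulose is present, so LutT is active.
With repressor LutT bound, *temG* is not transcribed.
So TemG is not produced.
Required activator TemG is absent, so *qilF* is not transcribed.
So QilF is not produced.
Mn²⁺ is present, so OrvB is inactive.
Required activator OrvB is absent, so *elnD* is not transcribed.
So ElnD is not produced.
With no repressor bound, *vorC* is transcribed.
So VorC is produced and active.
With repressor VorC bound, *velK* is not transcribed.
→ *velK* is OFF in B.

neither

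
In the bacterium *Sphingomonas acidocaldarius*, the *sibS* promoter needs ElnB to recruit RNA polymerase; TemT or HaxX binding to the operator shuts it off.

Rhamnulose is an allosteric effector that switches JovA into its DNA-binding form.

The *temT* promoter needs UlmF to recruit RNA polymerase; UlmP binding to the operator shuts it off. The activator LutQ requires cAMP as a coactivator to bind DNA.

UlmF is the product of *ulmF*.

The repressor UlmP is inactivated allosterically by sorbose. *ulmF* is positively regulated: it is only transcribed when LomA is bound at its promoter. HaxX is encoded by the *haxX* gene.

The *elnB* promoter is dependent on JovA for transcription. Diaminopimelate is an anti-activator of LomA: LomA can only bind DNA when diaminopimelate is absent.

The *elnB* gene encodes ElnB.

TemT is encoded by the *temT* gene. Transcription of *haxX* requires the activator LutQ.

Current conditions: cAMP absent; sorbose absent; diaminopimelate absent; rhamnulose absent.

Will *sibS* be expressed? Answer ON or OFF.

Sorbose is absent, so UlmP is active.
Diaminopimelate is absent, so LomA is active.
No repressor is bound and LomA is active, so *ulmF* is transcribed.
So UlmF is produced and active.
With repressor UlmP bound, *temT* is not transcribed.
So TemT is not produced.
cAMP is absent, so LutQ is inactive.
Required activator LutQ is absent, so *haxX* is not transcribed.
So HaxX is not produced.
Rhamnulose is absent, so JovA is inactive.
Required activator JovA is absent, so *elnB* is not transcribed.
So ElnB is not produced.
Required activator ElnB is absent, so *sibS* is not transcribed.

OFF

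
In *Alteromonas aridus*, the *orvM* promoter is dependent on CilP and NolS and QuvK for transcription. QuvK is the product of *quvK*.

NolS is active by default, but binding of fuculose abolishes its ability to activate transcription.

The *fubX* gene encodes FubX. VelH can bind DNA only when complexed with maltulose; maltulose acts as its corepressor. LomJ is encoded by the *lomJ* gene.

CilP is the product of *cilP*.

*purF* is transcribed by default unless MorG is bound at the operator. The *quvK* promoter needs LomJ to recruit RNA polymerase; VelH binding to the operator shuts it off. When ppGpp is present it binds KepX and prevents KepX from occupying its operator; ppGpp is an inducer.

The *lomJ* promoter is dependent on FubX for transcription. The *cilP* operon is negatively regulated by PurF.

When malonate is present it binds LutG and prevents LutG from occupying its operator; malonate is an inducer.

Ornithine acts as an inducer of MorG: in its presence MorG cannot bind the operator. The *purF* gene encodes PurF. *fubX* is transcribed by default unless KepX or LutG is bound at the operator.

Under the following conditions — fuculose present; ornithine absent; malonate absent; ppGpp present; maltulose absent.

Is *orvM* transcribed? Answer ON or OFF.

OFF

Ornithine is absent, so MorG is active.
With repressor MorG bound, *purF* is not transcribed.
So PurF is not produced.
With no repressor bound, *cilP* is transcribed.
So CilP is produced and active.
Fuculose is present, so NolS is inactive.
ppGpp is present, so KepX is inactive.
Malonate is absent, so LutG is active.
With repressor LutG bound, *fubX* is not transcribed.
So FubX is not produced.
Required activator FubX is absent, so *lomJ* is not transcribed.
So LomJ is not produced.
Maltulose is absent, so VelH is inactive.
Required activator LomJ is absent, so *quvK* is not transcribed.
So QuvK is not produced.
Required activator NolS is absent, so *orvM* is not transcribed.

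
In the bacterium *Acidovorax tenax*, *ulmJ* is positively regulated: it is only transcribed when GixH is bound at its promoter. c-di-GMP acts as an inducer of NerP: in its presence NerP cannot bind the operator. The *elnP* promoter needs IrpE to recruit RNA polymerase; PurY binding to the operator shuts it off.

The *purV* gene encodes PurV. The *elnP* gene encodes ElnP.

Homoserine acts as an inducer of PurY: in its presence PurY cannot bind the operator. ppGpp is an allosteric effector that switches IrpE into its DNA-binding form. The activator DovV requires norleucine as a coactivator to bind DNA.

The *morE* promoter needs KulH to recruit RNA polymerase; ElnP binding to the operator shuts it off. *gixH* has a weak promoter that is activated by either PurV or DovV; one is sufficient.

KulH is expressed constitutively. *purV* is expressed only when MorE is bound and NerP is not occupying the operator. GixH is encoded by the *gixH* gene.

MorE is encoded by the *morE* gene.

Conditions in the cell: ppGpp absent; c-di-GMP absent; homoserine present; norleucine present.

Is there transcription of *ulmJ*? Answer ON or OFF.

ppGpp is absent, so IrpE is inactive.
Homoserine is present, so PurY is inactive.
Required activator IrpE is absent, so *elnP* is not transcribed.
So ElnP is not produced.
KulH is produced constitutively and is active.
No repressor is bound and KulH is active, so *morE* is transcribed.
So MorE is produced and active.
c-di-GMP is absent, so NerP is active.
With repressor NerP bound, *purV* is not transcribed.
So PurV is not produced.
Norleucine is present, so DovV is active.
Activator DovV is present, so *gixH* is transcribed.
So GixH is produced and active.
No repressor is bound and GixH is active, so *ulmJ* is transcribed.

ON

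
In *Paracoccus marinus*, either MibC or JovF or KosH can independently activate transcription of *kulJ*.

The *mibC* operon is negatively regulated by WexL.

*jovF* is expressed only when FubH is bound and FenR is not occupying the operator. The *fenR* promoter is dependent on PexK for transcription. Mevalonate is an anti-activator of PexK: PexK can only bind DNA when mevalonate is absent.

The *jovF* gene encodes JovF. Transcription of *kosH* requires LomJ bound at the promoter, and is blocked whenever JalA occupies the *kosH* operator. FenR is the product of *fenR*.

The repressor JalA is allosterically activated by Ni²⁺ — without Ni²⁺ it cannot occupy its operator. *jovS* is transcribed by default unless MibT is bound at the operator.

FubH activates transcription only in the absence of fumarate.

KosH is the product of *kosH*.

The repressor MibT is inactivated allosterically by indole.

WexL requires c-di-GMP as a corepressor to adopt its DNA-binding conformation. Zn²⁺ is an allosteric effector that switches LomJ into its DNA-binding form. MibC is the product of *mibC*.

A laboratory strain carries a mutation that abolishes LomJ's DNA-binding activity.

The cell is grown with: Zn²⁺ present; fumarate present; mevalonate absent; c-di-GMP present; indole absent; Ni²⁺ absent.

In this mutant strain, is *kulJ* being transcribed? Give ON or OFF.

OFF

c-di-GMP is present, so WexL is active.
With repressor WexL bound, *mibC* is not transcribed.
So MibC is not produced.
Mevalonate is absent, so PexK is active.
No repressor is bound and PexK is active, so *fenR* is transcribed.
So FenR is produced and active.
Fumarate is present, so FubH is inactive.
With repressor FenR bound, *jovF* is not transcribed.
So JovF is not produced.
LomJ is non-functional in this strain, so it has no effect.
Ni²⁺ is absent, so JalA is inactive.
Required activator LomJ is absent, so *kosH* is not transcribed.
So KosH is not produced.
No activator is available at the *kulJ* promoter, so *kulJ* is not transcribed.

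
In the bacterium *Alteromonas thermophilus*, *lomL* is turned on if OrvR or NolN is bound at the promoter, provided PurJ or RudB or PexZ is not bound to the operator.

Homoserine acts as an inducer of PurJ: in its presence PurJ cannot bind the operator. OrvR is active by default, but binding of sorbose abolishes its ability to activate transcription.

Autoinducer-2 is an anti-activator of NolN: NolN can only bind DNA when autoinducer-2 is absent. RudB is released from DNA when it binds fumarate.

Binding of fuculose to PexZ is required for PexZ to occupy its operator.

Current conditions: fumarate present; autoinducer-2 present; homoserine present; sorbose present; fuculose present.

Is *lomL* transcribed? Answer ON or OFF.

OFF

Homoserine is present, so PurJ is inactive.
Fumarate is present, so RudB is inactive.
Sorbose is present, so OrvR is inactive.
Fuculose is present, so PexZ is active.
Autoinducer-2 is present, so NolN is inactive.
With repressor PexZ bound, *lomL* is not transcribed.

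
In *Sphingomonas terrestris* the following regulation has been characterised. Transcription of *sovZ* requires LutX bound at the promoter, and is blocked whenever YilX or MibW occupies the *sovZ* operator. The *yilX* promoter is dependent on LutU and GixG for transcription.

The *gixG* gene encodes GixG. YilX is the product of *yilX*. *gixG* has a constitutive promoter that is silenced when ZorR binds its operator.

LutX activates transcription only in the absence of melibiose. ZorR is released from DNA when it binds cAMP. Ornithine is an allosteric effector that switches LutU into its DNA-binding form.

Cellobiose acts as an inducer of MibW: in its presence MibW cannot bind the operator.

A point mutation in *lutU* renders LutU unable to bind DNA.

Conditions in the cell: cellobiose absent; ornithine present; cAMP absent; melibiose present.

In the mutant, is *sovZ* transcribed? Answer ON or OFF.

OFF

LutU is non-functional in this strain, so it has no effect.
cAMP is absent, so ZorR is active.
With repressor ZorR bound, *gixG* is not transcribed.
So GixG is not produced.
Required activator LutU is absent, so *yilX* is not transcribed.
So YilX is not produced.
Melibiose is present, so LutX is inactive.
Cellobiose is absent, so MibW is active.
With repressor MibW bound, *sovZ* is not transcribed.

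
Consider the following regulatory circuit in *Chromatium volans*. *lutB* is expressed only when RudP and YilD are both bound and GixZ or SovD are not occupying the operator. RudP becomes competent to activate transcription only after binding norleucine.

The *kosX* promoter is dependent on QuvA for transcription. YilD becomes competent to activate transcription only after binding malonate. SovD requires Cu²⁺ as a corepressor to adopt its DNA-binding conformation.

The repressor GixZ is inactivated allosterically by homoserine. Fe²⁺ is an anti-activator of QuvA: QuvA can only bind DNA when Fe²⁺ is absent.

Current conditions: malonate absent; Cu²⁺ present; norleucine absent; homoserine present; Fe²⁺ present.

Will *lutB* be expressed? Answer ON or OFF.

OFF

Homoserine is present, so GixZ is inactive.
Norleucine is absent, so RudP is inactive.
Cu²⁺ is present, so SovD is active.
Malonate is absent, so YilD is inactive.
With repressor SovD bound, *lutB* is not transcribed.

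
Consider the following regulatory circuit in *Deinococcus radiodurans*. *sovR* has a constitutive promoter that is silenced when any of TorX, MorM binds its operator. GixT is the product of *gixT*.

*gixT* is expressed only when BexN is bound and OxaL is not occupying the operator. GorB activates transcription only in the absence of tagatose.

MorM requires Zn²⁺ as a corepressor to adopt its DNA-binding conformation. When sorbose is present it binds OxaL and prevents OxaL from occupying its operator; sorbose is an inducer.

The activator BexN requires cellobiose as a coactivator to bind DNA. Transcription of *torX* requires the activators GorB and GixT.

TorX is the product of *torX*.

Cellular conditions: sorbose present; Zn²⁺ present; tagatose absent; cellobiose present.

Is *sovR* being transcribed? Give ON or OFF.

OFF

Tagatose is absent, so GorB is active.
Sorbose is present, so OxaL is inactive.
Cellobiose is present, so BexN is active.
No repressor is bound and BexN is active, so *gixT* is transcribed.
So GixT is produced and active.
No repressor is bound and GorB and GixT are active, so *torX* is transcribed.
So TorX is produced and active.
Zn²⁺ is present, so MorM is active.
With repressor TorX bound, *sovR* is not transcribed.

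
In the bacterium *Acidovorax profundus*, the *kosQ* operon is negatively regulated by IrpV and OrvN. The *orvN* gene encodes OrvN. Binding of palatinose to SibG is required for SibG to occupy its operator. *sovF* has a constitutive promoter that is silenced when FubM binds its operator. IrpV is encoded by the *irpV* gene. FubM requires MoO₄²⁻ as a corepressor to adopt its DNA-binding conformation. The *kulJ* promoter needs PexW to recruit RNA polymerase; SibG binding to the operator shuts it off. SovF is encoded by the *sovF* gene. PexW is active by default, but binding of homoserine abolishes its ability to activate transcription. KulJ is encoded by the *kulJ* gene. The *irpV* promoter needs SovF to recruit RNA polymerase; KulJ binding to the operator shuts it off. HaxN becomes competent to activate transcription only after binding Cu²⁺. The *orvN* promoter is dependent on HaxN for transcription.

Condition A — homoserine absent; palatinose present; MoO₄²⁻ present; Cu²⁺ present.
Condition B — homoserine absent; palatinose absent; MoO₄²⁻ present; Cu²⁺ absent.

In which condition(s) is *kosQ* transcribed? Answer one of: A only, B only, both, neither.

Condition A:
Homoserine is absent, so PexW is active.
Palatinose is present, so SibG is active.
With repressor SibG bound, *kulJ* is not transcribed.
So KulJ is not produced.
MoO₄²⁻ is present, so FubM is active.
With repressor FubM bound, *sovF* is not transcribed.
So SovF is not produced.
Required activator SovF is absent, so *irpV* is not transcribed.
So IrpV is not produced.
Cu²⁺ is present, so HaxN is active.
No repressor is bound and HaxN is active, so *orvN* is transcribed.
So OrvN is produced and active.
With repressor OrvN bound, *kosQ* is not transcribed.
→ *kosQ* is OFF in A.
Condition B:
Homoserine is absent, so PexW is active.
Palatinose is absent, so SibG is inactive.
No repressor is bound and PexW is active, so *kulJ* is transcribed.
So KulJ is produced and active.
MoO₄²⁻ is present, so FubM is active.
With repressor FubM bound, *sovF* is not transcribed.
So SovF is not produced.
With repressor KulJ bound, *irpV* is not transcribed.
So IrpV is not produced.
Cu²⁺ is absent, so HaxN is inactive.
Required activator HaxN is absent, so *orvN* is not transcribed.
So OrvN is not produced.
With no repressor bound, *kosQ* is transcribed.
→ *kosQ* is ON in B.

B only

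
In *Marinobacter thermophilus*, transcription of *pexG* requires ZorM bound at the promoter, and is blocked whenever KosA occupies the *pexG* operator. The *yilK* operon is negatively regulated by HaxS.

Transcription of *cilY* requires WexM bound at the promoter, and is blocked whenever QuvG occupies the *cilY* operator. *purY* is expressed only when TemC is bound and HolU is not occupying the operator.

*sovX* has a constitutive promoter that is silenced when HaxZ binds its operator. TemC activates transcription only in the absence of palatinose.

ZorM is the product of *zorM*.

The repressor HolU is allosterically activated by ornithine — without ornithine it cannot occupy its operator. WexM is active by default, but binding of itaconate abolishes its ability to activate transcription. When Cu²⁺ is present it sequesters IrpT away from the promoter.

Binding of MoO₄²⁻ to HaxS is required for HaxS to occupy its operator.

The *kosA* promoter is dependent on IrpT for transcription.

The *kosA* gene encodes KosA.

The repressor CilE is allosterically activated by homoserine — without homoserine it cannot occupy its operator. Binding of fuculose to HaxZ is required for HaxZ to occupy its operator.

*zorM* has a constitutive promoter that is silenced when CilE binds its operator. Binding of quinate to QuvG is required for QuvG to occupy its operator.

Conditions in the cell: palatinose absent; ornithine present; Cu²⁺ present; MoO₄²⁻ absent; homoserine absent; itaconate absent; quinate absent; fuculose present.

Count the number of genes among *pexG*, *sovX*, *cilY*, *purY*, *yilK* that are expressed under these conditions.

Cu²⁺ is present, so IrpT is inactive.
Required activator IrpT is absent, so *kosA* is not transcribed.
So KosA is not produced.
Homoserine is absent, so CilE is inactive.
With no repressor bound, *zorM* is transcribed.
So ZorM is produced and active.
No repressor is bound and ZorM is active, so *pexG* is transcribed.
→ *pexG* is ON.
Fuculose is present, so HaxZ is active.
With repressor HaxZ bound, *sovX* is not transcribed.
→ *sovX* is OFF.
Itaconate is absent, so WexM is active.
Quinate is absent, so QuvG is inactive.
No repressor is bound and WexM is active, so *cilY* is transcribed.
→ *cilY* is ON.
Ornithine is present, so HolU is active.
Palatinose is absent, so TemC is active.
With repressor HolU bound, *purY* is not transcribed.
→ *purY* is OFF.
MoO₄²⁻ is absent, so HaxS is inactive.
With no repressor bound, *yilK* is transcribed.
→ *yilK* is ON.
3 of the 5 genes are transcribed.

3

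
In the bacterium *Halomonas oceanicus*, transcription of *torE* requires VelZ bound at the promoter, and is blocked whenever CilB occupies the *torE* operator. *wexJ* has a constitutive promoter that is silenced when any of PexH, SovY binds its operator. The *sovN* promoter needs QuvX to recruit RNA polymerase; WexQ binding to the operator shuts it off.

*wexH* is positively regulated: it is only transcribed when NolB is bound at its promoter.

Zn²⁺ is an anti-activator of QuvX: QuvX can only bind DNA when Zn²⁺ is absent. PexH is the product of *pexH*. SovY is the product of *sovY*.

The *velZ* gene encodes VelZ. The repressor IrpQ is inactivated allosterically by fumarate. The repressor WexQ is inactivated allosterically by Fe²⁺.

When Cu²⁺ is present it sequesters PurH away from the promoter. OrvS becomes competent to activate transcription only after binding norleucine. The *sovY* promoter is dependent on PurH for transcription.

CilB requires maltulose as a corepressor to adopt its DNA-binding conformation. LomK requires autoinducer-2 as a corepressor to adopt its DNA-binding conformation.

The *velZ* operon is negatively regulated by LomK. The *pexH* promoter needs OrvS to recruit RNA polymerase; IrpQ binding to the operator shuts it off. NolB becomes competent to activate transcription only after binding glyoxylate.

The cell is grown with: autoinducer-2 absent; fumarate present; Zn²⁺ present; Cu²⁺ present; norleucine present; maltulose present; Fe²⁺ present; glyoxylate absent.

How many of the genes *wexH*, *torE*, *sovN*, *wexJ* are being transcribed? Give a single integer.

Glyoxylate is absent, so NolB is inactive.
Required activator NolB is absent, so *wexH* is not transcribed.
→ *wexH* is OFF.
Autoinducer-2 is absent, so LomK is inactive.
With no repressor bound, *velZ* is transcribed.
So VelZ is produced and active.
Maltulose is present, so CilB is active.
With repressor CilB bound, *torE* is not transcribed.
→ *torE* is OFF.
Fe²⁺ is present, so WexQ is inactive.
Zn²⁺ is present, so QuvX is inactive.
Required activator QuvX is absent, so *sovN* is not transcribed.
→ *sovN* is OFF.
Norleucine is present, so OrvS is active.
Fumarate is present, so IrpQ is inactive.
No repressor is bound and OrvS is active, so *pexH* is transcribed.
So PexH is produced and active.
Cu²⁺ is present, so PurH is inactive.
Required activator PurH is absent, so *sovY* is not transcribed.
So SovY is not produced.
With repressor PexH bound, *wexJ* is not transcribed.
→ *wexJ* is OFF.
0 of the 4 genes are transcribed.

0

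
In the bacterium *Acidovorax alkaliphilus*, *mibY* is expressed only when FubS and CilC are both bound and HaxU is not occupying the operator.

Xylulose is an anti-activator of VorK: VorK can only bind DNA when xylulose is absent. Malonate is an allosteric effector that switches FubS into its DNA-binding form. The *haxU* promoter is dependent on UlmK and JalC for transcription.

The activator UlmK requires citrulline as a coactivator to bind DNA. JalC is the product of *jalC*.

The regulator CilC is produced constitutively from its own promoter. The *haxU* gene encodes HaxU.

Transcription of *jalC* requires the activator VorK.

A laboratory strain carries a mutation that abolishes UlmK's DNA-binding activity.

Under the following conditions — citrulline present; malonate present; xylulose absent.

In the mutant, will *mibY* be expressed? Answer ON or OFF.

Malonate is present, so FubS is active.
UlmK is non-functional in this strain, so it has no effect.
Xylulose is absent, so VorK is active.
No repressor is bound and VorK is active, so *jalC* is transcribed.
So JalC is produced and active.
Required activator UlmK is absent, so *haxU* is not transcribed.
So HaxU is not produced.
CilC is produced constitutively and is active.
No repressor is bound and FubS and CilC are active, so *mibY* is transcribed.

ON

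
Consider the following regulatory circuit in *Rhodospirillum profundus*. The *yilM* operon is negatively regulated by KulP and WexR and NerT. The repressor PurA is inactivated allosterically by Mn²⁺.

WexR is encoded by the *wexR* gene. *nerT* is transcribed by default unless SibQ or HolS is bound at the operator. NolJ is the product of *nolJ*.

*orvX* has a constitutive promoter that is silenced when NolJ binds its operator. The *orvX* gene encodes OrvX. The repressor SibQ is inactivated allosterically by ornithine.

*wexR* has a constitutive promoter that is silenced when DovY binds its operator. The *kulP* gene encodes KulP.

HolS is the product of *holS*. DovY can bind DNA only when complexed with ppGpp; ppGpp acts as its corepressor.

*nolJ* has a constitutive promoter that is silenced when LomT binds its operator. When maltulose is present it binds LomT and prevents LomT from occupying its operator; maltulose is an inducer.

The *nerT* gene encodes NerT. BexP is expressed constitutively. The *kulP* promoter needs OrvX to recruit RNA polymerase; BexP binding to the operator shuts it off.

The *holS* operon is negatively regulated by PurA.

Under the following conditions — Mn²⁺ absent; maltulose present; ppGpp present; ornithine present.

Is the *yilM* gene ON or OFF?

OFF

Maltulose is present, so LomT is inactive.
With no repressor bound, *nolJ* is transcribed.
So NolJ is produced and active.
With repressor NolJ bound, *orvX* is not transcribed.
So OrvX is not produced.
BexP is produced constitutively and is active.
With repressor BexP bound, *kulP* is not transcribed.
So KulP is not produced.
ppGpp is present, so DovY is active.
With repressor DovY bound, *wexR* is not transcribed.
So WexR is not produced.
Ornithine is present, so SibQ is inactive.
Mn²⁺ is absent, so PurA is active.
With repressor PurA bound, *holS* is not transcribed.
So HolS is not produced.
With no repressor bound, *nerT* is transcribed.
So NerT is produced and active.
With repressor NerT bound, *yilM* is not transcribed.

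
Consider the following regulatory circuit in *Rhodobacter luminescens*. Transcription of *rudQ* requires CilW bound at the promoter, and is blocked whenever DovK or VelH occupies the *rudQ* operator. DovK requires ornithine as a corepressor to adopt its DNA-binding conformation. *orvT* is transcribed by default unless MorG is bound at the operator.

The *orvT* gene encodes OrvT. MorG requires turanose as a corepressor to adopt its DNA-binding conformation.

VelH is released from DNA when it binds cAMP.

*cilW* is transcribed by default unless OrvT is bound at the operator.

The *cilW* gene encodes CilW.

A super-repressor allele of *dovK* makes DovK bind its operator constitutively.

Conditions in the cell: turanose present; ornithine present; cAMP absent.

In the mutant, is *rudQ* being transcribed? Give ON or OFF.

DovK is constitutively active in this strain.
Turanose is present, so MorG is active.
With repressor MorG bound, *orvT* is not transcribed.
So OrvT is not produced.
With no repressor bound, *cilW* is transcribed.
So CilW is produced and active.
cAMP is absent, so VelH is active.
With repressor DovK bound, *rudQ* is not transcribed.

OFF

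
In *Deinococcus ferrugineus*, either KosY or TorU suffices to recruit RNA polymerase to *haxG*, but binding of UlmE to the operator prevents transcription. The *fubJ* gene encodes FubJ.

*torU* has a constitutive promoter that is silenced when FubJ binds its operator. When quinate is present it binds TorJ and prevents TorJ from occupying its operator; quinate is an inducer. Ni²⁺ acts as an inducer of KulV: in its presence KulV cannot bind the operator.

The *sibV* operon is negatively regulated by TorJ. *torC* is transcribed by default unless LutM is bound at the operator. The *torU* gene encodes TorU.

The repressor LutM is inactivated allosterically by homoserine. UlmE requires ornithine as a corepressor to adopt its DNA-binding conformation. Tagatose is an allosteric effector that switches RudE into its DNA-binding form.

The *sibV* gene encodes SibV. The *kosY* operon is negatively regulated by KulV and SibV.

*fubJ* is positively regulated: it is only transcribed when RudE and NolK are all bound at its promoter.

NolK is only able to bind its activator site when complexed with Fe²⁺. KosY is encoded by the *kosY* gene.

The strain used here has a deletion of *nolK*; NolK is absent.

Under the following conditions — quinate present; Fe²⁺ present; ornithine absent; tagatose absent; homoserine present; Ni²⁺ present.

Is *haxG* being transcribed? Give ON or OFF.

Ornithine is absent, so UlmE is inactive.
Ni²⁺ is present, so KulV is inactive.
Quinate is present, so TorJ is inactive.
With no repressor bound, *sibV* is transcribed.
So SibV is produced and active.
With repressor SibV bound, *kosY* is not transcribed.
So KosY is not produced.
Tagatose is absent, so RudE is inactive.
NolK is non-functional in this strain, so it has no effect.
Required activator RudE is absent, so *fubJ* is not transcribed.
So FubJ is not produced.
With no repressor bound, *torU* is transcribed.
So TorU is produced and active.
Activator TorU is present, so *haxG* is transcribed.

ON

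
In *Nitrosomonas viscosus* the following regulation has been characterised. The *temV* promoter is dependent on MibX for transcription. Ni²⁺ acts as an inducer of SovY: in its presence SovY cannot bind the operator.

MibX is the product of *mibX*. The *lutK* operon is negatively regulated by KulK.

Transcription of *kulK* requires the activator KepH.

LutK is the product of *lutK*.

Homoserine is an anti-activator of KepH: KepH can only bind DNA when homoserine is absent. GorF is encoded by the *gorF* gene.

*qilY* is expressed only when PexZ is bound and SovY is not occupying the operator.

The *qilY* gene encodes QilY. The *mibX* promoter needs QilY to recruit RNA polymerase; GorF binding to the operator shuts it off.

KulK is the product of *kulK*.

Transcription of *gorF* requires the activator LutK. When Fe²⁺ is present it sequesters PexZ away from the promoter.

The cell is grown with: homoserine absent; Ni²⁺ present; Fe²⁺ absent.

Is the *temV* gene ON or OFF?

ON

Homoserine is absent, so KepH is active.
No repressor is bound and KepH is active, so *kulK* is transcribed.
So KulK is produced and active.
With repressor KulK bound, *lutK* is not transcribed.
So LutK is not produced.
Required activator LutK is absent, so *gorF* is not transcribed.
So GorF is not produced.
Ni²⁺ is present, so SovY is inactive.
Fe²⁺ is absent, so PexZ is active.
No repressor is bound and PexZ is active, so *qilY* is transcribed.
So QilY is produced and active.
No repressor is bound and QilY is active, so *mibX* is transcribed.
So MibX is produced and active.
No repressor is bound and MibX is active, so *temV* is transcribed.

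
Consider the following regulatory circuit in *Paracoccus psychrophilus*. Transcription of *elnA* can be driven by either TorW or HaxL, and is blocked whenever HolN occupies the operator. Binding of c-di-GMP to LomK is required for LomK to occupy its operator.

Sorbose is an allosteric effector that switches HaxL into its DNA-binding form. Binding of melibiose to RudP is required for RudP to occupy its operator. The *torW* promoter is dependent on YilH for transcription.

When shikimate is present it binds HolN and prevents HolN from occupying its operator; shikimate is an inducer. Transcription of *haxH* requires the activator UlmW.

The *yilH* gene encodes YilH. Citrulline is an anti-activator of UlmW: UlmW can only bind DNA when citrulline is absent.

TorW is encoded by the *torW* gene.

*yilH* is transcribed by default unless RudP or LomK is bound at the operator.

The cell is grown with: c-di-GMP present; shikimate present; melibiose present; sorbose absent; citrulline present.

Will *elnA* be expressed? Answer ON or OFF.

OFF

Melibiose is present, so RudP is active.
c-di-GMP is present, so LomK is active.
With repressor RudP bound, *yilH* is not transcribed.
So YilH is not produced.
Required activator YilH is absent, so *torW* is not transcribed.
So TorW is not produced.
Shikimate is present, so HolN is inactive.
Sorbose is absent, so HaxL is inactive.
No activator is available at the *elnA* promoter, so *elnA* is not transcribed.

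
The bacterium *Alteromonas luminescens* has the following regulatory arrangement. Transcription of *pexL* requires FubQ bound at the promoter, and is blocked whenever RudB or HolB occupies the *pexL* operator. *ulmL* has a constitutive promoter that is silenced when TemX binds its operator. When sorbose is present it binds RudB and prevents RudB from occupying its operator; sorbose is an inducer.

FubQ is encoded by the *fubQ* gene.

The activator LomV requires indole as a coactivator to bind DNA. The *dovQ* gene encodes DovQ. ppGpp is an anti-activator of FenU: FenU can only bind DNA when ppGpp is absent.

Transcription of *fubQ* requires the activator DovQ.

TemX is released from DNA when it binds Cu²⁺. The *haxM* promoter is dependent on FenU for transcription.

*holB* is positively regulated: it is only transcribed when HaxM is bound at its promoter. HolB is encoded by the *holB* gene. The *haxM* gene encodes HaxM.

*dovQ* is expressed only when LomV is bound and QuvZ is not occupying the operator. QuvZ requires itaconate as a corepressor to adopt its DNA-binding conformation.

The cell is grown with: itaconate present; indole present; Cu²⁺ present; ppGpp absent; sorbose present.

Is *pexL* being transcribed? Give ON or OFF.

OFF

Sorbose is present, so RudB is inactive.
Indole is present, so LomV is active.
Itaconate is present, so QuvZ is active.
With repressor QuvZ bound, *dovQ* is not transcribed.
So DovQ is not produced.
Required activator DovQ is absent, so *fubQ* is not transcribed.
So FubQ is not produced.
ppGpp is absent, so FenU is active.
No repressor is bound and FenU is active, so *haxM* is transcribed.
So HaxM is produced and active.
No repressor is bound and HaxM is active, so *holB* is transcribed.
So HolB is produced and active.
With repressor HolB bound, *pexL* is not transcribed.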